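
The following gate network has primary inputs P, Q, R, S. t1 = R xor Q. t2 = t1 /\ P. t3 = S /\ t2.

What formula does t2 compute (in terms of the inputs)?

(R xor Q) /\ P

t1 = R xor Q
t2 = t1 /\ P = (R xor Q) /\ P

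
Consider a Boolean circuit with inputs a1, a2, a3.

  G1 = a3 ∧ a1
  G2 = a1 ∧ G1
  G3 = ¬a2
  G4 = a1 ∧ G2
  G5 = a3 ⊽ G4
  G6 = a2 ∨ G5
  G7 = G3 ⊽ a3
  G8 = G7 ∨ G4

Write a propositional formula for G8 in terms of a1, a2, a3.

(¬a2 ⊽ a3) ∨ (a1 ∧ (a1 ∧ (a3 ∧ a1)))

G1 = a3 ∧ a1
G2 = a1 ∧ G1 = a1 ∧ (a3 ∧ a1)
G3 = ¬a2
G4 = a1 ∧ G2 = a1 ∧ (a1 ∧ (a3 ∧ a1))
G7 = G3 ⊽ a3 = ¬a2 ⊽ a3
G8 = G7 ∨ G4 = (¬a2 ⊽ a3) ∨ (a1 ∧ (a1 ∧ (a3 ∧ a1)))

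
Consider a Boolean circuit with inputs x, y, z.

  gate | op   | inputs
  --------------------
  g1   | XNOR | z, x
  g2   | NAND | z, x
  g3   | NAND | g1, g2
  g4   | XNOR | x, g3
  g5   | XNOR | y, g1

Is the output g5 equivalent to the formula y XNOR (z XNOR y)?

g1 = z XNOR x
g5 = y XNOR g1 = y XNOR (z XNOR x)
At x=0, y=1, z=0: circuit gives 1, formula gives 0.

No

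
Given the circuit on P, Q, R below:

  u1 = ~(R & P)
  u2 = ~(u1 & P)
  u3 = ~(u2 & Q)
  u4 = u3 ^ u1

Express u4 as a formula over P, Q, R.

(~((~((~(R & P)) & P)) & Q)) ^ (~(R & P))

u1 = ~(R & P)
u2 = ~(u1 & P) = ~((~(R & P)) & P)
u3 = ~(u2 & Q) = ~((~((~(R & P)) & P)) & Q)
u4 = u3 ^ u1 = (~((~((~(R & P)) & P)) & Q)) ^ (~(R & P))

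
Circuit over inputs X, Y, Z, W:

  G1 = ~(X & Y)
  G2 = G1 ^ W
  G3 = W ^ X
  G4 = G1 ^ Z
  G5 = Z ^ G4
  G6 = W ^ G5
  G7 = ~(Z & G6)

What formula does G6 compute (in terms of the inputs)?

G1 = ~(X & Y)
G4 = G1 ^ Z = (~(X & Y)) ^ Z
G5 = Z ^ G4 = Z ^ ((~(X & Y)) ^ Z)
G6 = W ^ G5 = W ^ (Z ^ ((~(X & Y)) ^ Z))

W ^ (Z ^ ((~(X & Y)) ^ Z))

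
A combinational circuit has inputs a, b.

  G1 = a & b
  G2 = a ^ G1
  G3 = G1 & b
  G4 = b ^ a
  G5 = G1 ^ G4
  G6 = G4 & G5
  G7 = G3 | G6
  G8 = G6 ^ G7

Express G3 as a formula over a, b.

G1 = a & b
G3 = G1 & b = (a & b) & b

(a & b) & b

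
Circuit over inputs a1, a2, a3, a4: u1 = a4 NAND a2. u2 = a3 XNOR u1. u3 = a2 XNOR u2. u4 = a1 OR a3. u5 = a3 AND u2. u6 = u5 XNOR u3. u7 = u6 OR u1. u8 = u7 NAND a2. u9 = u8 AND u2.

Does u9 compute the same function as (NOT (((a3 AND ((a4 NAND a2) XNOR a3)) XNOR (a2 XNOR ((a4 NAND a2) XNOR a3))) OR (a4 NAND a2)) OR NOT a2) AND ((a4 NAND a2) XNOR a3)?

Yes

u1 = a4 NAND a2
u2 = a3 XNOR u1 = a3 XNOR (a4 NAND a2)
u3 = a2 XNOR u2 = a2 XNOR (a3 XNOR (a4 NAND a2))
u5 = a3 AND u2 = a3 AND (a3 XNOR (a4 NAND a2))
u6 = u5 XNOR u3 = (a3 AND (a3 XNOR (a4 NAND a2))) XNOR (a2 XNOR (a3 XNOR (a4 NAND a2)))
u7 = u6 OR u1 = ((a3 AND (a3 XNOR (a4 NAND a2))) XNOR (a2 XNOR (a3 XNOR (a4 NAND a2)))) OR (a4 NAND a2)
u8 = u7 NAND a2 = (((a3 AND (a3 XNOR (a4 NAND a2))) XNOR (a2 XNOR (a3 XNOR (a4 NAND a2)))) OR (a4 NAND a2)) NAND a2
u9 = u8 AND u2 = ((((a3 AND (a3 XNOR (a4 NAND a2))) XNOR (a2 XNOR (a3 XNOR (a4 NAND a2)))) OR (a4 NAND a2)) NAND a2) AND (a3 XNOR (a4 NAND a2))
At a1=0, a2=0, a3=0, a4=0: circuit gives 0, formula gives 0.
At a1=0, a2=0, a3=1, a4=0: circuit gives 1, formula gives 1.
Agrees on all 16 inputs.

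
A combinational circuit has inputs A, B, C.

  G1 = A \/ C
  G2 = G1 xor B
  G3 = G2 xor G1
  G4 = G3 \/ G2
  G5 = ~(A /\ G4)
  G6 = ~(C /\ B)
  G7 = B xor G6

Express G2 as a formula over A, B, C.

(A \/ C) xor B

G1 = A \/ C
G2 = G1 xor B = (A \/ C) xor B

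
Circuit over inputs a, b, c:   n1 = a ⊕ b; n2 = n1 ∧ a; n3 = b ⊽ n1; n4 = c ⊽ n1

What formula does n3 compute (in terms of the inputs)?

n1 = a ⊕ b
n3 = b ⊽ n1 = b ⊽ (a ⊕ b)

b ⊽ (a ⊕ b)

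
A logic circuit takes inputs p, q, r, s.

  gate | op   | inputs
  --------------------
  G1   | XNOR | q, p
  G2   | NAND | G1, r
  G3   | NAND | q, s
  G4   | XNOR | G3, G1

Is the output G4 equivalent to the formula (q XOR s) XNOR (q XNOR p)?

No

G1 = q XNOR p
G3 = q NAND s
G4 = G3 XNOR G1 = (q NAND s) XNOR (q XNOR p)
At p=0, q=0, r=0, s=0: circuit gives 1, formula gives 0.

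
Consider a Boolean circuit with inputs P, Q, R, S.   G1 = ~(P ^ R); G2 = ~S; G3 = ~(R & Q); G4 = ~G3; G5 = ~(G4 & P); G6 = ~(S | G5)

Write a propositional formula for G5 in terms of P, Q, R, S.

G3 = ~(R & Q)
G4 = ~G3 = ~(~(R & Q))
G5 = ~(G4 & P) = ~(~(~(R & Q)) & P)

~(~(~(R & Q)) & P)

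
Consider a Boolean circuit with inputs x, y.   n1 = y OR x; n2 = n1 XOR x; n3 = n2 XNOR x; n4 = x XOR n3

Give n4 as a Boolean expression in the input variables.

x XOR (((y OR x) XOR x) XNOR x)

n1 = y OR x
n2 = n1 XOR x = (y OR x) XOR x
n3 = n2 XNOR x = ((y OR x) XOR x) XNOR x
n4 = x XOR n3 = x XOR (((y OR x) XOR x) XNOR x)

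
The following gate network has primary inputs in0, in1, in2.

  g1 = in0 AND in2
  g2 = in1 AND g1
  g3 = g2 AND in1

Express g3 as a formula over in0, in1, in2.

g1 = in0 AND in2
g2 = in1 AND g1 = in1 AND (in0 AND in2)
g3 = g2 AND in1 = (in1 AND (in0 AND in2)) AND in1

(in1 AND (in0 AND in2)) AND in1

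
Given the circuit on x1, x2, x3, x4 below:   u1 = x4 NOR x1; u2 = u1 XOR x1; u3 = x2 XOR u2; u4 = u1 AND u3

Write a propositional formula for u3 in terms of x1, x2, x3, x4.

u1 = x4 NOR x1
u2 = u1 XOR x1 = (x4 NOR x1) XOR x1
u3 = x2 XOR u2 = x2 XOR ((x4 NOR x1) XOR x1)

x2 XOR ((x4 NOR x1) XOR x1)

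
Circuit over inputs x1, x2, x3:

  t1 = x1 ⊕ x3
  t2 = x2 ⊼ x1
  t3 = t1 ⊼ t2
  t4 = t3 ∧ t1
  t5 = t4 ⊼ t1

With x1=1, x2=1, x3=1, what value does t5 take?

t1 = 1 ⊕ 1 = 0
t2 = 1 ⊼ 1 = 0
t3 = 0 ⊼ 0 = 1
t4 = 1 ∧ 0 = 0
t5 = 0 ⊼ 0 = 1

1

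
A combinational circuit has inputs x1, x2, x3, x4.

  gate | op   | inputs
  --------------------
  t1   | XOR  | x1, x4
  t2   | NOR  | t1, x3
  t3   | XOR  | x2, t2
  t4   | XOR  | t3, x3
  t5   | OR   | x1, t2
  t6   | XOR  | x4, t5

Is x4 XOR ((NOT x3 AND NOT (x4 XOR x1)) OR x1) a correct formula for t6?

t1 = x1 XOR x4
t2 = t1 NOR x3 = (x1 XOR x4) NOR x3
t5 = x1 OR t2 = x1 OR ((x1 XOR x4) NOR x3)
t6 = x4 XOR t5 = x4 XOR (x1 OR ((x1 XOR x4) NOR x3))
At x1=0, x2=0, x3=1, x4=0: circuit gives 0, formula gives 0.
At x1=0, x2=0, x3=0, x4=0: circuit gives 1, formula gives 1.
Agrees on all 16 inputs.

Yes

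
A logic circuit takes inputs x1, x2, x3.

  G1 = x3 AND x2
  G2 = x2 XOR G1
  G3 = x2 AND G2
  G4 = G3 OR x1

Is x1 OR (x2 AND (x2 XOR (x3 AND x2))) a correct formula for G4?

Yes

G1 = x3 AND x2
G2 = x2 XOR G1 = x2 XOR (x3 AND x2)
G3 = x2 AND G2 = x2 AND (x2 XOR (x3 AND x2))
G4 = G3 OR x1 = (x2 AND (x2 XOR (x3 AND x2))) OR x1
At x1=0, x2=0, x3=0: circuit gives 0, formula gives 0.
At x1=0, x2=1, x3=0: circuit gives 1, formula gives 1.
Agrees on all 8 inputs.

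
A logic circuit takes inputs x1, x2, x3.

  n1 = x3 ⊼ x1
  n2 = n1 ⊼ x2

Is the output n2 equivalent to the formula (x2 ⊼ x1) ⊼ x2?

n1 = x3 ⊼ x1
n2 = n1 ⊼ x2 = (x3 ⊼ x1) ⊼ x2
At x1=1, x2=1, x3=0: circuit gives 0, formula gives 1.

No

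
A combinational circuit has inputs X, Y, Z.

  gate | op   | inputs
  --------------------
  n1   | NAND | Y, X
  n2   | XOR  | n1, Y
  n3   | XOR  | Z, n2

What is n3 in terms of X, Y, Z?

n1 = Y NAND X
n2 = n1 XOR Y = (Y NAND X) XOR Y
n3 = Z XOR n2 = Z XOR ((Y NAND X) XOR Y)

Z XOR ((Y NAND X) XOR Y)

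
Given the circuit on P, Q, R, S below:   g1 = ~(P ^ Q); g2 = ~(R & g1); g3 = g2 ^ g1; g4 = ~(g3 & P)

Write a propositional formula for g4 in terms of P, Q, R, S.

g1 = ~(P ^ Q)
g2 = ~(R & g1) = ~(R & (~(P ^ Q)))
g3 = g2 ^ g1 = (~(R & (~(P ^ Q)))) ^ (~(P ^ Q))
g4 = ~(g3 & P) = ~(((~(R & (~(P ^ Q)))) ^ (~(P ^ Q))) & P)

~(((~(R & (~(P ^ Q)))) ^ (~(P ^ Q))) & P)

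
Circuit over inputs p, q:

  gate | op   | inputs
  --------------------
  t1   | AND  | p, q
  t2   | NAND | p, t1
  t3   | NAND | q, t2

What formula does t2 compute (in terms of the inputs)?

p NAND (p AND q)

t1 = p AND q
t2 = p NAND t1 = p NAND (p AND q)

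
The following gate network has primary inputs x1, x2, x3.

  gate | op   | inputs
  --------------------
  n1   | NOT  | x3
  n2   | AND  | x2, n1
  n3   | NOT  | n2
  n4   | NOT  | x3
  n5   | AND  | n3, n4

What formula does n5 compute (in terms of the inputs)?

n1 = NOT x3
n2 = x2 AND n1 = x2 AND NOT x3
n3 = NOT n2 = NOT (x2 AND NOT x3)
n4 = NOT x3
n5 = n3 AND n4 = NOT (x2 AND NOT x3) AND NOT x3

NOT (x2 AND NOT x3) AND NOT x3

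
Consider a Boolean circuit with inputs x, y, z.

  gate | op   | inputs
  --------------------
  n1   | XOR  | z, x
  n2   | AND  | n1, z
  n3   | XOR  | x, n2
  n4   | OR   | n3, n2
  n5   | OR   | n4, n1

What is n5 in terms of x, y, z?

((x XOR ((z XOR x) AND z)) OR ((z XOR x) AND z)) OR (z XOR x)

n1 = z XOR x
n2 = n1 AND z = (z XOR x) AND z
n3 = x XOR n2 = x XOR ((z XOR x) AND z)
n4 = n3 OR n2 = (x XOR ((z XOR x) AND z)) OR ((z XOR x) AND z)
n5 = n4 OR n1 = ((x XOR ((z XOR x) AND z)) OR ((z XOR x) AND z)) OR (z XOR x)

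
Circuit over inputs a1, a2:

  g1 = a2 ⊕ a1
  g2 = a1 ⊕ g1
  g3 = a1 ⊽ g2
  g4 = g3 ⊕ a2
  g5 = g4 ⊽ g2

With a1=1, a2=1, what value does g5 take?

g1 = 1 ⊕ 1 = 0
g2 = 1 ⊕ 0 = 1
g3 = 1 ⊽ 1 = 0
g4 = 0 ⊕ 1 = 1
g5 = 1 ⊽ 1 = 0

0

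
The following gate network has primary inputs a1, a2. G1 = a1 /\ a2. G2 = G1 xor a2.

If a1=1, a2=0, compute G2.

0

G1 = 1 /\ 0 = 0
G2 = 0 xor 0 = 0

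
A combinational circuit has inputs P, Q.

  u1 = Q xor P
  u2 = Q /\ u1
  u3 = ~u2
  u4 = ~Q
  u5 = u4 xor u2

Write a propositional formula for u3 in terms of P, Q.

u1 = Q xor P
u2 = Q /\ u1 = Q /\ (Q xor P)
u3 = ~u2 = ~(Q /\ (Q xor P))

~(Q /\ (Q xor P))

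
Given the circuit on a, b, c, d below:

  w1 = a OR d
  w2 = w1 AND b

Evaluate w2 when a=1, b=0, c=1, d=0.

0

w1 = 1 OR 0 = 1
w2 = 1 AND 0 = 0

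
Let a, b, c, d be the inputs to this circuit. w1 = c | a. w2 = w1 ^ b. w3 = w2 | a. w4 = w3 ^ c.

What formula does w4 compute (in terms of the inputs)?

(((c | a) ^ b) | a) ^ c

w1 = c | a
w2 = w1 ^ b = (c | a) ^ b
w3 = w2 | a = ((c | a) ^ b) | a
w4 = w3 ^ c = (((c | a) ^ b) | a) ^ c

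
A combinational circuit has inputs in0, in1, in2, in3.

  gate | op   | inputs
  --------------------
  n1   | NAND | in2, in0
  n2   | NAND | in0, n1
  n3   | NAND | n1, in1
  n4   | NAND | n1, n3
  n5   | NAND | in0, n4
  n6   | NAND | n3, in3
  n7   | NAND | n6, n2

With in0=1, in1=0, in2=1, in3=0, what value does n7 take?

n1 = 1 NAND 1 = 0
n2 = 1 NAND 0 = 1
n3 = 0 NAND 0 = 1
n6 = 1 NAND 0 = 1
n7 = 1 NAND 1 = 0

0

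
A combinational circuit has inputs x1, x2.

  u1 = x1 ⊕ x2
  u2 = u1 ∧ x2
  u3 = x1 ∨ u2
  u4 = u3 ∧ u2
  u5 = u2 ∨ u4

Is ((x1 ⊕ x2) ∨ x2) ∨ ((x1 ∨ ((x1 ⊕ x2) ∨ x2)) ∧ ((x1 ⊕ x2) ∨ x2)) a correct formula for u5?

No

u1 = x1 ⊕ x2
u2 = u1 ∧ x2 = (x1 ⊕ x2) ∧ x2
u3 = x1 ∨ u2 = x1 ∨ ((x1 ⊕ x2) ∧ x2)
u4 = u3 ∧ u2 = (x1 ∨ ((x1 ⊕ x2) ∧ x2)) ∧ ((x1 ⊕ x2) ∧ x2)
u5 = u2 ∨ u4 = ((x1 ⊕ x2) ∧ x2) ∨ ((x1 ∨ ((x1 ⊕ x2) ∧ x2)) ∧ ((x1 ⊕ x2) ∧ x2))
At x1=1, x2=0: circuit gives 0, formula gives 1.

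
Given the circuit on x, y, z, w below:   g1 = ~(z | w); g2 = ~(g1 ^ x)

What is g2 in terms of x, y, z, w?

~((~(z | w)) ^ x)

g1 = ~(z | w)
g2 = ~(g1 ^ x) = ~((~(z | w)) ^ x)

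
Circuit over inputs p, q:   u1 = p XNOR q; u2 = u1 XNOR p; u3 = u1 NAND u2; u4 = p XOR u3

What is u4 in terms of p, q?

p XOR ((p XNOR q) NAND ((p XNOR q) XNOR p))

u1 = p XNOR q
u2 = u1 XNOR p = (p XNOR q) XNOR p
u3 = u1 NAND u2 = (p XNOR q) NAND ((p XNOR q) XNOR p)
u4 = p XOR u3 = p XOR ((p XNOR q) NAND ((p XNOR q) XNOR p))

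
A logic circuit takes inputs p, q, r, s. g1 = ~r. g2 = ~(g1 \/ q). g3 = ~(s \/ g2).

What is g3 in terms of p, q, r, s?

g1 = ~r
g2 = ~(g1 \/ q) = ~(~r \/ q)
g3 = ~(s \/ g2) = ~(s \/ (~(~r \/ q)))

~(s \/ (~(~r \/ q)))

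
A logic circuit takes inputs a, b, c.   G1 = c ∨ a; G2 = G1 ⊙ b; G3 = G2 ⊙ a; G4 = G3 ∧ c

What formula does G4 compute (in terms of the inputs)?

(((c ∨ a) ⊙ b) ⊙ a) ∧ c

G1 = c ∨ a
G2 = G1 ⊙ b = (c ∨ a) ⊙ b
G3 = G2 ⊙ a = ((c ∨ a) ⊙ b) ⊙ a
G4 = G3 ∧ c = (((c ∨ a) ⊙ b) ⊙ a) ∧ c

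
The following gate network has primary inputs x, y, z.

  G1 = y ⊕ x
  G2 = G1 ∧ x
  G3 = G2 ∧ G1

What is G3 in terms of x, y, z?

((y ⊕ x) ∧ x) ∧ (y ⊕ x)

G1 = y ⊕ x
G2 = G1 ∧ x = (y ⊕ x) ∧ x
G3 = G2 ∧ G1 = ((y ⊕ x) ∧ x) ∧ (y ⊕ x)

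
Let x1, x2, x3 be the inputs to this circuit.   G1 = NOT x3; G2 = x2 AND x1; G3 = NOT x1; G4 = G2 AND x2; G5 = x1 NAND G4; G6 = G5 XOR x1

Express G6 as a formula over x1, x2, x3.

(x1 NAND ((x2 AND x1) AND x2)) XOR x1

G2 = x2 AND x1
G4 = G2 AND x2 = (x2 AND x1) AND x2
G5 = x1 NAND G4 = x1 NAND ((x2 AND x1) AND x2)
G6 = G5 XOR x1 = (x1 NAND ((x2 AND x1) AND x2)) XOR x1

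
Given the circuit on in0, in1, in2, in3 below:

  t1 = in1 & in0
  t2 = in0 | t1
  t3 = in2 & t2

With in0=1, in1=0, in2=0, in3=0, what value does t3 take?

0

t1 = 0 & 1 = 0
t2 = 1 | 0 = 1
t3 = 0 & 1 = 0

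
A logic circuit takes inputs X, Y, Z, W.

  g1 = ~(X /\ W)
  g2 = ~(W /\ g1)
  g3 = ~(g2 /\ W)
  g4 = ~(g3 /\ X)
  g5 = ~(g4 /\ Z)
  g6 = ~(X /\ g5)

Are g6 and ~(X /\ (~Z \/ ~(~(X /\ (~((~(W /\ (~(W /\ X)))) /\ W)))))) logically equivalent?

g1 = ~(X /\ W)
g2 = ~(W /\ g1) = ~(W /\ (~(X /\ W)))
g3 = ~(g2 /\ W) = ~((~(W /\ (~(X /\ W)))) /\ W)
g4 = ~(g3 /\ X) = ~((~((~(W /\ (~(X /\ W)))) /\ W)) /\ X)
g5 = ~(g4 /\ Z) = ~((~((~((~(W /\ (~(X /\ W)))) /\ W)) /\ X)) /\ Z)
g6 = ~(X /\ g5) = ~(X /\ (~((~((~((~(W /\ (~(X /\ W)))) /\ W)) /\ X)) /\ Z)))
At X=1, Y=0, Z=0, W=0: circuit gives 0, formula gives 0.
At X=0, Y=0, Z=0, W=0: circuit gives 1, formula gives 1.
Agrees on all 16 inputs.

Yes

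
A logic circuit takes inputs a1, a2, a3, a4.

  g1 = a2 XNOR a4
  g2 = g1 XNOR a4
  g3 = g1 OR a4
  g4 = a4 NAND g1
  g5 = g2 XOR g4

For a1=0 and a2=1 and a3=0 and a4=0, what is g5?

0

g1 = 1 XNOR 0 = 0
g2 = 0 XNOR 0 = 1
g4 = 0 NAND 0 = 1
g5 = 1 XOR 1 = 0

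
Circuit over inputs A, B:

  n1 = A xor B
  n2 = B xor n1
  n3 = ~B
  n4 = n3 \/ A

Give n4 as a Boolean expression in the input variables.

n3 = ~B
n4 = n3 \/ A = ~B \/ A

~B \/ A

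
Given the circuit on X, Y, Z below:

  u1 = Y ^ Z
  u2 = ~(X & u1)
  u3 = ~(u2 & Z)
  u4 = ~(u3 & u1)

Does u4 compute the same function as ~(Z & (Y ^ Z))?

No

u1 = Y ^ Z
u2 = ~(X & u1) = ~(X & (Y ^ Z))
u3 = ~(u2 & Z) = ~((~(X & (Y ^ Z))) & Z)
u4 = ~(u3 & u1) = ~((~((~(X & (Y ^ Z))) & Z)) & (Y ^ Z))
At X=0, Y=0, Z=1: circuit gives 1, formula gives 0.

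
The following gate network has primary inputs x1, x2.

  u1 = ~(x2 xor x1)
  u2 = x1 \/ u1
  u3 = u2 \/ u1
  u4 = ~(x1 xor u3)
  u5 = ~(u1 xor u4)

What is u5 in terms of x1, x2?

~((~(x2 xor x1)) xor (~(x1 xor ((x1 \/ (~(x2 xor x1))) \/ (~(x2 xor x1))))))

u1 = ~(x2 xor x1)
u2 = x1 \/ u1 = x1 \/ (~(x2 xor x1))
u3 = u2 \/ u1 = (x1 \/ (~(x2 xor x1))) \/ (~(x2 xor x1))
u4 = ~(x1 xor u3) = ~(x1 xor ((x1 \/ (~(x2 xor x1))) \/ (~(x2 xor x1))))
u5 = ~(u1 xor u4) = ~((~(x2 xor x1)) xor (~(x1 xor ((x1 \/ (~(x2 xor x1))) \/ (~(x2 xor x1))))))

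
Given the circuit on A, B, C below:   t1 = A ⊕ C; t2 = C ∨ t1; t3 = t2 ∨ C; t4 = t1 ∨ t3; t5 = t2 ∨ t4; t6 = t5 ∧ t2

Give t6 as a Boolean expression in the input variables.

((C ∨ (A ⊕ C)) ∨ ((A ⊕ C) ∨ ((C ∨ (A ⊕ C)) ∨ C))) ∧ (C ∨ (A ⊕ C))

t1 = A ⊕ C
t2 = C ∨ t1 = C ∨ (A ⊕ C)
t3 = t2 ∨ C = (C ∨ (A ⊕ C)) ∨ C
t4 = t1 ∨ t3 = (A ⊕ C) ∨ ((C ∨ (A ⊕ C)) ∨ C)
t5 = t2 ∨ t4 = (C ∨ (A ⊕ C)) ∨ ((A ⊕ C) ∨ ((C ∨ (A ⊕ C)) ∨ C))
t6 = t5 ∧ t2 = ((C ∨ (A ⊕ C)) ∨ ((A ⊕ C) ∨ ((C ∨ (A ⊕ C)) ∨ C))) ∧ (C ∨ (A ⊕ C))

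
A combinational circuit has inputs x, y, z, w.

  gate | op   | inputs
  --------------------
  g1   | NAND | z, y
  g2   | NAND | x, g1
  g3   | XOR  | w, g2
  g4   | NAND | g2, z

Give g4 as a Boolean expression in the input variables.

(x NAND (z NAND y)) NAND z

g1 = z NAND y
g2 = x NAND g1 = x NAND (z NAND y)
g4 = g2 NAND z = (x NAND (z NAND y)) NAND z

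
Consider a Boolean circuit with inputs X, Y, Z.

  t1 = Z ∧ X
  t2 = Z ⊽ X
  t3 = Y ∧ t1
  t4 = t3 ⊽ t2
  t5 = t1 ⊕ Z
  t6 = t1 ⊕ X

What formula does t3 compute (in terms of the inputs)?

t1 = Z ∧ X
t3 = Y ∧ t1 = Y ∧ (Z ∧ X)

Y ∧ (Z ∧ X)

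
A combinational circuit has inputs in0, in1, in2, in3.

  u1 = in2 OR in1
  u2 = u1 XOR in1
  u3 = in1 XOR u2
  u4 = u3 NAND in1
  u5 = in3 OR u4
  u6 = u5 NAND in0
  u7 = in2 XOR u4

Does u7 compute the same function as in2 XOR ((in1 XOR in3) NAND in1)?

u1 = in2 OR in1
u2 = u1 XOR in1 = (in2 OR in1) XOR in1
u3 = in1 XOR u2 = in1 XOR ((in2 OR in1) XOR in1)
u4 = u3 NAND in1 = (in1 XOR ((in2 OR in1) XOR in1)) NAND in1
u7 = in2 XOR u4 = in2 XOR ((in1 XOR ((in2 OR in1) XOR in1)) NAND in1)
At in0=0, in1=1, in2=0, in3=1: circuit gives 0, formula gives 1.

No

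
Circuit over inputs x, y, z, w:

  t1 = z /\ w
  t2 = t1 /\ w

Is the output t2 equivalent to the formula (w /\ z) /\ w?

t1 = z /\ w
t2 = t1 /\ w = (z /\ w) /\ w
At x=0, y=0, z=0, w=0: circuit gives 0, formula gives 0.
At x=0, y=0, z=1, w=1: circuit gives 1, formula gives 1.
Agrees on all 16 inputs.

Yes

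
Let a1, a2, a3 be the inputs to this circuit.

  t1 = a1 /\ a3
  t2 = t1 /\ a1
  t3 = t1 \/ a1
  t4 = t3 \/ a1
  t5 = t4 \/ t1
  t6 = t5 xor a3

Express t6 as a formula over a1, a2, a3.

((((a1 /\ a3) \/ a1) \/ a1) \/ (a1 /\ a3)) xor a3

t1 = a1 /\ a3
t3 = t1 \/ a1 = (a1 /\ a3) \/ a1
t4 = t3 \/ a1 = ((a1 /\ a3) \/ a1) \/ a1
t5 = t4 \/ t1 = (((a1 /\ a3) \/ a1) \/ a1) \/ (a1 /\ a3)
t6 = t5 xor a3 = ((((a1 /\ a3) \/ a1) \/ a1) \/ (a1 /\ a3)) xor a3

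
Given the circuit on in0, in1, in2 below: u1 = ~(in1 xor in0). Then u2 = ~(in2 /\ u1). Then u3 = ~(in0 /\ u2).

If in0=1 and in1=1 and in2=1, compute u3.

1

u1 = ~(1 xor 1) = 1
u2 = ~(1 /\ 1) = 0
u3 = ~(1 /\ 0) = 1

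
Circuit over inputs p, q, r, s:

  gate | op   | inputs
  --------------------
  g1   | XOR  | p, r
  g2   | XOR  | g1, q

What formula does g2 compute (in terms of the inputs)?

(p XOR r) XOR q

g1 = p XOR r
g2 = g1 XOR q = (p XOR r) XOR q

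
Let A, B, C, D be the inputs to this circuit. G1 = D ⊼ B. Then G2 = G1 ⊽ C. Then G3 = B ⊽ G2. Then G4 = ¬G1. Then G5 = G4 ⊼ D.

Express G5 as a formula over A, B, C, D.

¬(D ⊼ B) ⊼ D

G1 = D ⊼ B
G4 = ¬G1 = ¬(D ⊼ B)
G5 = G4 ⊼ D = ¬(D ⊼ B) ⊼ D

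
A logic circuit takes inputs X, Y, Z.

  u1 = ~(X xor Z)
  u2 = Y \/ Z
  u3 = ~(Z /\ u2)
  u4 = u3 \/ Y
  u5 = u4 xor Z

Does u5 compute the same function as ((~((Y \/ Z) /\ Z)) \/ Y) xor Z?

Yes

u2 = Y \/ Z
u3 = ~(Z /\ u2) = ~(Z /\ (Y \/ Z))
u4 = u3 \/ Y = (~(Z /\ (Y \/ Z))) \/ Y
u5 = u4 xor Z = ((~(Z /\ (Y \/ Z))) \/ Y) xor Z
At X=0, Y=1, Z=1: circuit gives 0, formula gives 0.
At X=0, Y=0, Z=0: circuit gives 1, formula gives 1.
Agrees on all 8 inputs.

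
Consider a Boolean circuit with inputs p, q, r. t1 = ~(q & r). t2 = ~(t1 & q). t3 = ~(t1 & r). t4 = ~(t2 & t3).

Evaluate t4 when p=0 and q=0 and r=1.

t1 = ~(0 & 1) = 1
t2 = ~(1 & 0) = 1
t3 = ~(1 & 1) = 0
t4 = ~(1 & 0) = 1

1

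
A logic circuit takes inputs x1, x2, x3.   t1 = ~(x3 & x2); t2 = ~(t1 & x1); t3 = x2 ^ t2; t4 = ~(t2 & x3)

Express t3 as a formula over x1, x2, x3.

t1 = ~(x3 & x2)
t2 = ~(t1 & x1) = ~((~(x3 & x2)) & x1)
t3 = x2 ^ t2 = x2 ^ (~((~(x3 & x2)) & x1))

x2 ^ (~((~(x3 & x2)) & x1))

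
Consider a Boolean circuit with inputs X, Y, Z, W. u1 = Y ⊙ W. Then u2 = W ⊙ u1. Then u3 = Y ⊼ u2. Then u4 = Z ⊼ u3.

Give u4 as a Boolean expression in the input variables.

u1 = Y ⊙ W
u2 = W ⊙ u1 = W ⊙ (Y ⊙ W)
u3 = Y ⊼ u2 = Y ⊼ (W ⊙ (Y ⊙ W))
u4 = Z ⊼ u3 = Z ⊼ (Y ⊼ (W ⊙ (Y ⊙ W)))

Z ⊼ (Y ⊼ (W ⊙ (Y ⊙ W)))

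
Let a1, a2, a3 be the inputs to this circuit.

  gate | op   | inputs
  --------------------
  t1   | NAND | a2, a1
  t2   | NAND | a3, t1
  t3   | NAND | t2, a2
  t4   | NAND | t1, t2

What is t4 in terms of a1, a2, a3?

t1 = a2 NAND a1
t2 = a3 NAND t1 = a3 NAND (a2 NAND a1)
t4 = t1 NAND t2 = (a2 NAND a1) NAND (a3 NAND (a2 NAND a1))

(a2 NAND a1) NAND (a3 NAND (a2 NAND a1))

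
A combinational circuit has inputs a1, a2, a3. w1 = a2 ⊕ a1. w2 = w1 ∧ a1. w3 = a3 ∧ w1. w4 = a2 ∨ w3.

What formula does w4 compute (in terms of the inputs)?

w1 = a2 ⊕ a1
w3 = a3 ∧ w1 = a3 ∧ (a2 ⊕ a1)
w4 = a2 ∨ w3 = a2 ∨ (a3 ∧ (a2 ⊕ a1))

a2 ∨ (a3 ∧ (a2 ⊕ a1))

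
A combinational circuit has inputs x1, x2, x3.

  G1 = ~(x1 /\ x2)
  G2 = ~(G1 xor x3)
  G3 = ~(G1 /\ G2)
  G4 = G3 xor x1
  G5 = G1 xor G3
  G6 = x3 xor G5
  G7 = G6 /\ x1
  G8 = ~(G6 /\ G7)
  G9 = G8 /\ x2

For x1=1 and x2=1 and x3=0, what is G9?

G1 = ~(1 /\ 1) = 0
G2 = ~(0 xor 0) = 1
G3 = ~(0 /\ 1) = 1
G5 = 0 xor 1 = 1
G6 = 0 xor 1 = 1
G7 = 1 /\ 1 = 1
G8 = ~(1 /\ 1) = 0
G9 = 0 /\ 1 = 0

0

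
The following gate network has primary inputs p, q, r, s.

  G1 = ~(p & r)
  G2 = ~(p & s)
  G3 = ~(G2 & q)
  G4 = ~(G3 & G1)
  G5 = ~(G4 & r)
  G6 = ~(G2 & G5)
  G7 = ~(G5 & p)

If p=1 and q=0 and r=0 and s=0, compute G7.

0

G1 = ~(1 & 0) = 1
G2 = ~(1 & 0) = 1
G3 = ~(1 & 0) = 1
G4 = ~(1 & 1) = 0
G5 = ~(0 & 0) = 1
G7 = ~(1 & 1) = 0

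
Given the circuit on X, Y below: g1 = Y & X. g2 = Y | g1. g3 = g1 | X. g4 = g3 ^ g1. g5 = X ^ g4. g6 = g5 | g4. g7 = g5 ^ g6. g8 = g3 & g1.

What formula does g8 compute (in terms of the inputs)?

((Y & X) | X) & (Y & X)

g1 = Y & X
g3 = g1 | X = (Y & X) | X
g8 = g3 & g1 = ((Y & X) | X) & (Y & X)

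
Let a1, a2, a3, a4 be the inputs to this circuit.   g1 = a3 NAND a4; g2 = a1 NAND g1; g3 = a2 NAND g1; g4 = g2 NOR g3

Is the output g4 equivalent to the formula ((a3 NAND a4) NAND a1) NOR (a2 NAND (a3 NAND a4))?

g1 = a3 NAND a4
g2 = a1 NAND g1 = a1 NAND (a3 NAND a4)
g3 = a2 NAND g1 = a2 NAND (a3 NAND a4)
g4 = g2 NOR g3 = (a1 NAND (a3 NAND a4)) NOR (a2 NAND (a3 NAND a4))
At a1=0, a2=0, a3=0, a4=0: circuit gives 0, formula gives 0.
At a1=1, a2=1, a3=0, a4=0: circuit gives 1, formula gives 1.
Agrees on all 16 inputs.

Yes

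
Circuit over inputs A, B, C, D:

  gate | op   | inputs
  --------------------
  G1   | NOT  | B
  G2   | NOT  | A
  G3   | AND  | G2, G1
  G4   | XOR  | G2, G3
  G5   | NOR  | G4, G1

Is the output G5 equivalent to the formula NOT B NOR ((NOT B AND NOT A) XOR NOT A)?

G1 = NOT B
G2 = NOT A
G3 = G2 AND G1 = NOT A AND NOT B
G4 = G2 XOR G3 = NOT A XOR (NOT A AND NOT B)
G5 = G4 NOR G1 = (NOT A XOR (NOT A AND NOT B)) NOR NOT B
At A=0, B=0, C=0, D=0: circuit gives 0, formula gives 0.
At A=1, B=1, C=0, D=0: circuit gives 1, formula gives 1.
Agrees on all 16 inputs.

Yes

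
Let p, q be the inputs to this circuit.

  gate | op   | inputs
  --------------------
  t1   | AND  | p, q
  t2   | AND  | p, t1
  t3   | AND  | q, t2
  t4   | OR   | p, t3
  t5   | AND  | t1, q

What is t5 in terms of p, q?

t1 = p AND q
t5 = t1 AND q = (p AND q) AND q

(p AND q) AND q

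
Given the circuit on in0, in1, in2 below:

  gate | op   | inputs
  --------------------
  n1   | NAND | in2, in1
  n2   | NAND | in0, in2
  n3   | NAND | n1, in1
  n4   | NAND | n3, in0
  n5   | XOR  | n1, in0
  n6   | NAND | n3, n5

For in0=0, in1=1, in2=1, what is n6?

n1 = 1 NAND 1 = 0
n3 = 0 NAND 1 = 1
n5 = 0 XOR 0 = 0
n6 = 1 NAND 0 = 1

1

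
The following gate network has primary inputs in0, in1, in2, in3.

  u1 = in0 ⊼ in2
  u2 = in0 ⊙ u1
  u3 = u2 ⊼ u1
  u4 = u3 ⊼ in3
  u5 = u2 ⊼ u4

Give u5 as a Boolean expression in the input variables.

(in0 ⊙ (in0 ⊼ in2)) ⊼ (((in0 ⊙ (in0 ⊼ in2)) ⊼ (in0 ⊼ in2)) ⊼ in3)

u1 = in0 ⊼ in2
u2 = in0 ⊙ u1 = in0 ⊙ (in0 ⊼ in2)
u3 = u2 ⊼ u1 = (in0 ⊙ (in0 ⊼ in2)) ⊼ (in0 ⊼ in2)
u4 = u3 ⊼ in3 = ((in0 ⊙ (in0 ⊼ in2)) ⊼ (in0 ⊼ in2)) ⊼ in3
u5 = u2 ⊼ u4 = (in0 ⊙ (in0 ⊼ in2)) ⊼ (((in0 ⊙ (in0 ⊼ in2)) ⊼ (in0 ⊼ in2)) ⊼ in3)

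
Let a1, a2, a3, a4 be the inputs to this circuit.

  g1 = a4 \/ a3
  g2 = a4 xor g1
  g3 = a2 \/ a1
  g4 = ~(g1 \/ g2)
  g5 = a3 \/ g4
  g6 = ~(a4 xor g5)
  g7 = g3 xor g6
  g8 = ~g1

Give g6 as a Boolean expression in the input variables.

g1 = a4 \/ a3
g2 = a4 xor g1 = a4 xor (a4 \/ a3)
g4 = ~(g1 \/ g2) = ~((a4 \/ a3) \/ (a4 xor (a4 \/ a3)))
g5 = a3 \/ g4 = a3 \/ (~((a4 \/ a3) \/ (a4 xor (a4 \/ a3))))
g6 = ~(a4 xor g5) = ~(a4 xor (a3 \/ (~((a4 \/ a3) \/ (a4 xor (a4 \/ a3))))))

~(a4 xor (a3 \/ (~((a4 \/ a3) \/ (a4 xor (a4 \/ a3))))))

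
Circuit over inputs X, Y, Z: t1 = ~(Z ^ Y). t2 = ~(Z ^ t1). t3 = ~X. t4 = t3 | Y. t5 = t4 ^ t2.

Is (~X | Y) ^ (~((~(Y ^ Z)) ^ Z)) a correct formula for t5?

Yes

t1 = ~(Z ^ Y)
t2 = ~(Z ^ t1) = ~(Z ^ (~(Z ^ Y)))
t3 = ~X
t4 = t3 | Y = ~X | Y
t5 = t4 ^ t2 = (~X | Y) ^ (~(Z ^ (~(Z ^ Y))))
At X=0, Y=1, Z=0: circuit gives 0, formula gives 0.
At X=0, Y=0, Z=0: circuit gives 1, formula gives 1.
Agrees on all 8 inputs.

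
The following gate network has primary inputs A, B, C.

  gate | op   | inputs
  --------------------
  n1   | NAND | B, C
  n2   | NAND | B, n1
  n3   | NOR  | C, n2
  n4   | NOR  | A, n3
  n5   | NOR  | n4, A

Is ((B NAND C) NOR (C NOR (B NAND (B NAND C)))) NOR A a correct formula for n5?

No

n1 = B NAND C
n2 = B NAND n1 = B NAND (B NAND C)
n3 = C NOR n2 = C NOR (B NAND (B NAND C))
n4 = A NOR n3 = A NOR (C NOR (B NAND (B NAND C)))
n5 = n4 NOR A = (A NOR (C NOR (B NAND (B NAND C)))) NOR A
At A=0, B=0, C=0: circuit gives 0, formula gives 1.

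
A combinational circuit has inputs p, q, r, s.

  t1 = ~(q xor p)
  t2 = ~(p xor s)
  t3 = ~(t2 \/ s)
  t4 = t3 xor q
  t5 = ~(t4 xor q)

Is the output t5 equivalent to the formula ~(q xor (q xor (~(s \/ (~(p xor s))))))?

Yes

t2 = ~(p xor s)
t3 = ~(t2 \/ s) = ~((~(p xor s)) \/ s)
t4 = t3 xor q = (~((~(p xor s)) \/ s)) xor q
t5 = ~(t4 xor q) = ~(((~((~(p xor s)) \/ s)) xor q) xor q)
At p=1, q=0, r=0, s=0: circuit gives 0, formula gives 0.
At p=0, q=0, r=0, s=0: circuit gives 1, formula gives 1.
Agrees on all 16 inputs.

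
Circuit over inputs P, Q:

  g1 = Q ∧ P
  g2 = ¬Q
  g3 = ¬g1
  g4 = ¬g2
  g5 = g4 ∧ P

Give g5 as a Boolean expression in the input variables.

¬¬Q ∧ P

g2 = ¬Q
g4 = ¬g2 = ¬¬Q
g5 = g4 ∧ P = ¬¬Q ∧ P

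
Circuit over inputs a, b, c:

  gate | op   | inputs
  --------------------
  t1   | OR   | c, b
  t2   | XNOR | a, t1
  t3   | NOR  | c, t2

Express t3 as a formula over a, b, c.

t1 = c OR b
t2 = a XNOR t1 = a XNOR (c OR b)
t3 = c NOR t2 = c NOR (a XNOR (c OR b))

c NOR (a XNOR (c OR b))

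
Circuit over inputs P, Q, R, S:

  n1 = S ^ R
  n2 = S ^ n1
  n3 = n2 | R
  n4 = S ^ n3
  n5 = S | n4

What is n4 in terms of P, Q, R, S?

S ^ ((S ^ (S ^ R)) | R)

n1 = S ^ R
n2 = S ^ n1 = S ^ (S ^ R)
n3 = n2 | R = (S ^ (S ^ R)) | R
n4 = S ^ n3 = S ^ ((S ^ (S ^ R)) | R)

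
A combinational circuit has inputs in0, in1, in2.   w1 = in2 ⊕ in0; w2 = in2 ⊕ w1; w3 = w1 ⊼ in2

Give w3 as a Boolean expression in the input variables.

w1 = in2 ⊕ in0
w3 = w1 ⊼ in2 = (in2 ⊕ in0) ⊼ in2

(in2 ⊕ in0) ⊼ in2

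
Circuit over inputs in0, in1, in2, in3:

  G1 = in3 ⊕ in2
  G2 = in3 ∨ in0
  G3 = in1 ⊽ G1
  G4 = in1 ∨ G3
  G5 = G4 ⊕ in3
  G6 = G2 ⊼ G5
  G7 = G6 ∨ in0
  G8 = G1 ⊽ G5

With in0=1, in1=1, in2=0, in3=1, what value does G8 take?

0

G1 = 1 ⊕ 0 = 1
G3 = 1 ⊽ 1 = 0
G4 = 1 ∨ 0 = 1
G5 = 1 ⊕ 1 = 0
G8 = 1 ⊽ 0 = 0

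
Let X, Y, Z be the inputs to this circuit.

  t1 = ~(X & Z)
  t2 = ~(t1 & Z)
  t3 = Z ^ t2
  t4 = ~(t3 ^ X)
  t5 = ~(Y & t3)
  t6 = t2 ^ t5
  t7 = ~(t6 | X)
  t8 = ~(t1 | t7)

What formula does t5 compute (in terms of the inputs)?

t1 = ~(X & Z)
t2 = ~(t1 & Z) = ~((~(X & Z)) & Z)
t3 = Z ^ t2 = Z ^ (~((~(X & Z)) & Z))
t5 = ~(Y & t3) = ~(Y & (Z ^ (~((~(X & Z)) & Z))))

~(Y & (Z ^ (~((~(X & Z)) & Z))))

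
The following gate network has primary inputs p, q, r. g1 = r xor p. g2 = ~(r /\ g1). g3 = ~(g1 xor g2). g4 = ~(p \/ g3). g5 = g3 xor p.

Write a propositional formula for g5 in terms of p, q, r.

g1 = r xor p
g2 = ~(r /\ g1) = ~(r /\ (r xor p))
g3 = ~(g1 xor g2) = ~((r xor p) xor (~(r /\ (r xor p))))
g5 = g3 xor p = (~((r xor p) xor (~(r /\ (r xor p))))) xor p

(~((r xor p) xor (~(r /\ (r xor p))))) xor p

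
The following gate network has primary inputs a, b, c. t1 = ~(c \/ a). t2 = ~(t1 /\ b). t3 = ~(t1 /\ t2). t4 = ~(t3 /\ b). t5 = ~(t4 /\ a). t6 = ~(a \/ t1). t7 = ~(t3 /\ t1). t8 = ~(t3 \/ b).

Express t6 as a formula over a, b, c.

t1 = ~(c \/ a)
t6 = ~(a \/ t1) = ~(a \/ (~(c \/ a)))

~(a \/ (~(c \/ a)))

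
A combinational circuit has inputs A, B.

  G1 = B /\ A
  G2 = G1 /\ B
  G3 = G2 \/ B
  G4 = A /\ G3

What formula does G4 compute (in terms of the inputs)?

G1 = B /\ A
G2 = G1 /\ B = (B /\ A) /\ B
G3 = G2 \/ B = ((B /\ A) /\ B) \/ B
G4 = A /\ G3 = A /\ (((B /\ A) /\ B) \/ B)

A /\ (((B /\ A) /\ B) \/ B)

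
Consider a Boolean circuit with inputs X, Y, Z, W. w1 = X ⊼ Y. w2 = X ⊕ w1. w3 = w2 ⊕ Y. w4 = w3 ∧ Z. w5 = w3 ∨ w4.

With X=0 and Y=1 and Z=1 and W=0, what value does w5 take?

w1 = 0 ⊼ 1 = 1
w2 = 0 ⊕ 1 = 1
w3 = 1 ⊕ 1 = 0
w4 = 0 ∧ 1 = 0
w5 = 0 ∨ 0 = 0

0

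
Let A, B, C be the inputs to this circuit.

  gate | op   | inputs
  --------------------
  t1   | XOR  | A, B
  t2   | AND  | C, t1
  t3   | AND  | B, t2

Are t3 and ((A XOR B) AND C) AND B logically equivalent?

Yes

t1 = A XOR B
t2 = C AND t1 = C AND (A XOR B)
t3 = B AND t2 = B AND (C AND (A XOR B))
At A=0, B=0, C=0: circuit gives 0, formula gives 0.
At A=0, B=1, C=1: circuit gives 1, formula gives 1.
Agrees on all 8 inputs.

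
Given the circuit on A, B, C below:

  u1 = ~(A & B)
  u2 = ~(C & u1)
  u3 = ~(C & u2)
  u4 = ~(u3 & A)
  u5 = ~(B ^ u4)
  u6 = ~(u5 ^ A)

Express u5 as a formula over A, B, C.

~(B ^ (~((~(C & (~(C & (~(A & B)))))) & A)))

u1 = ~(A & B)
u2 = ~(C & u1) = ~(C & (~(A & B)))
u3 = ~(C & u2) = ~(C & (~(C & (~(A & B)))))
u4 = ~(u3 & A) = ~((~(C & (~(C & (~(A & B)))))) & A)
u5 = ~(B ^ u4) = ~(B ^ (~((~(C & (~(C & (~(A & B)))))) & A)))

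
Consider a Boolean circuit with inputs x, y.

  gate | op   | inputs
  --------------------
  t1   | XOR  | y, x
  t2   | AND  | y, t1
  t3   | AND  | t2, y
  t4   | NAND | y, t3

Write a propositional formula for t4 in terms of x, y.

y NAND ((y AND (y XOR x)) AND y)

t1 = y XOR x
t2 = y AND t1 = y AND (y XOR x)
t3 = t2 AND y = (y AND (y XOR x)) AND y
t4 = y NAND t3 = y NAND ((y AND (y XOR x)) AND y)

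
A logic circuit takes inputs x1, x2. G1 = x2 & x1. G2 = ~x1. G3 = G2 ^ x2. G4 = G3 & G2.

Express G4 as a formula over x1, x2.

(~x1 ^ x2) & ~x1

G2 = ~x1
G3 = G2 ^ x2 = ~x1 ^ x2
G4 = G3 & G2 = (~x1 ^ x2) & ~x1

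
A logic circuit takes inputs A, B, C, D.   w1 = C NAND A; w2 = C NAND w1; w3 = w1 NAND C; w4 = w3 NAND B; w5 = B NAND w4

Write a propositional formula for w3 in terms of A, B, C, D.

w1 = C NAND A
w3 = w1 NAND C = (C NAND A) NAND C

(C NAND A) NAND C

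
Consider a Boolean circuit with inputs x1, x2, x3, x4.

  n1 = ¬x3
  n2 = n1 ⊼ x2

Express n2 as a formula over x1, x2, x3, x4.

n1 = ¬x3
n2 = n1 ⊼ x2 = ¬x3 ⊼ x2

¬x3 ⊼ x2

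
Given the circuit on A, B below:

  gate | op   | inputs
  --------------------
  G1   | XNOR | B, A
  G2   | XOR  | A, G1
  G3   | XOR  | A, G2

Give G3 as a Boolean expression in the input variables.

G1 = B XNOR A
G2 = A XOR G1 = A XOR (B XNOR A)
G3 = A XOR G2 = A XOR (A XOR (B XNOR A))

A XOR (A XOR (B XNOR A))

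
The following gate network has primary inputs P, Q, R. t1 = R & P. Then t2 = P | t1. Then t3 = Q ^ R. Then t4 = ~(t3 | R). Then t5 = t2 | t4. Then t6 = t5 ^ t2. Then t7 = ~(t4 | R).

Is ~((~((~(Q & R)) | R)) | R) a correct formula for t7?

No

t3 = Q ^ R
t4 = ~(t3 | R) = ~((Q ^ R) | R)
t7 = ~(t4 | R) = ~((~((Q ^ R) | R)) | R)
At P=0, Q=0, R=0: circuit gives 0, formula gives 1.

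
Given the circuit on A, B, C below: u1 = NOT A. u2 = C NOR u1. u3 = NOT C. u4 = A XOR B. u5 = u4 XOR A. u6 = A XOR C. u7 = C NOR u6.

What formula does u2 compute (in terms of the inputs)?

u1 = NOT A
u2 = C NOR u1 = C NOR NOT A

C NOR NOT A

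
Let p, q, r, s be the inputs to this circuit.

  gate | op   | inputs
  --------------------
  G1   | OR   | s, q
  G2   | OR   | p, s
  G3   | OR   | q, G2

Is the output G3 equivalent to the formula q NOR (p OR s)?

No

G2 = p OR s
G3 = q OR G2 = q OR (p OR s)
At p=0, q=0, r=0, s=0: circuit gives 0, formula gives 1.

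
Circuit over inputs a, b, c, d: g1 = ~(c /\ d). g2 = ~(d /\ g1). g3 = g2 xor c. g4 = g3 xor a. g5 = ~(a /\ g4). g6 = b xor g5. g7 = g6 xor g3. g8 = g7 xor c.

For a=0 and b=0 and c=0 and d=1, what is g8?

1

g1 = ~(0 /\ 1) = 1
g2 = ~(1 /\ 1) = 0
g3 = 0 xor 0 = 0
g4 = 0 xor 0 = 0
g5 = ~(0 /\ 0) = 1
g6 = 0 xor 1 = 1
g7 = 1 xor 0 = 1
g8 = 1 xor 0 = 1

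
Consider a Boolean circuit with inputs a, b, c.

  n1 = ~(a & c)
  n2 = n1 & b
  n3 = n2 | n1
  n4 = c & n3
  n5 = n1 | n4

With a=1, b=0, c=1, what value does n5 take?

n1 = ~(1 & 1) = 0
n2 = 0 & 0 = 0
n3 = 0 | 0 = 0
n4 = 1 & 0 = 0
n5 = 0 | 0 = 0

0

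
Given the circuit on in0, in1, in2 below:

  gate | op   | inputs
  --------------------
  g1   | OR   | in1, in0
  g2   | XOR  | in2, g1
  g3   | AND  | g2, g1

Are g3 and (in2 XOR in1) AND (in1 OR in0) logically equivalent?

g1 = in1 OR in0
g2 = in2 XOR g1 = in2 XOR (in1 OR in0)
g3 = g2 AND g1 = (in2 XOR (in1 OR in0)) AND (in1 OR in0)
At in0=1, in1=0, in2=0: circuit gives 1, formula gives 0.

No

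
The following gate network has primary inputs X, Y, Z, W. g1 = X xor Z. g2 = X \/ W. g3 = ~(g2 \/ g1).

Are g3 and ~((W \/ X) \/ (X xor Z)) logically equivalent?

Yes

g1 = X xor Z
g2 = X \/ W
g3 = ~(g2 \/ g1) = ~((X \/ W) \/ (X xor Z))
At X=0, Y=0, Z=0, W=1: circuit gives 0, formula gives 0.
At X=0, Y=0, Z=0, W=0: circuit gives 1, formula gives 1.
Agrees on all 16 inputs.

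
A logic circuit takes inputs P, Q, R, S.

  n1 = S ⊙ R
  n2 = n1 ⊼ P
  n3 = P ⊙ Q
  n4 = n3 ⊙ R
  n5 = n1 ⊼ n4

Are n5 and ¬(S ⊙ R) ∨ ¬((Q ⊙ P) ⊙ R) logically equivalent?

Yes

n1 = S ⊙ R
n3 = P ⊙ Q
n4 = n3 ⊙ R = (P ⊙ Q) ⊙ R
n5 = n1 ⊼ n4 = (S ⊙ R) ⊼ ((P ⊙ Q) ⊙ R)
At P=0, Q=0, R=1, S=1: circuit gives 0, formula gives 0.
At P=0, Q=0, R=0, S=0: circuit gives 1, formula gives 1.
Agrees on all 16 inputs.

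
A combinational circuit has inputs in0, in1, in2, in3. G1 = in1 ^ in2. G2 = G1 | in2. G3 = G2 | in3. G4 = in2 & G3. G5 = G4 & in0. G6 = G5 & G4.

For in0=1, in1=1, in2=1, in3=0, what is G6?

1

G1 = 1 ^ 1 = 0
G2 = 0 | 1 = 1
G3 = 1 | 0 = 1
G4 = 1 & 1 = 1
G5 = 1 & 1 = 1
G6 = 1 & 1 = 1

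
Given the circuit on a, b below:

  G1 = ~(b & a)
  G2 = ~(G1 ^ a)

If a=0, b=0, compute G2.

G1 = ~(0 & 0) = 1
G2 = ~(1 ^ 0) = 0

0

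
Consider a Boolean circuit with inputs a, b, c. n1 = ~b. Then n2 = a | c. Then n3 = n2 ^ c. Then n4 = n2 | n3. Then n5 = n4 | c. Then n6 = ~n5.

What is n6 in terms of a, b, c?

~(((a | c) | ((a | c) ^ c)) | c)

n2 = a | c
n3 = n2 ^ c = (a | c) ^ c
n4 = n2 | n3 = (a | c) | ((a | c) ^ c)
n5 = n4 | c = ((a | c) | ((a | c) ^ c)) | c
n6 = ~n5 = ~(((a | c) | ((a | c) ^ c)) | c)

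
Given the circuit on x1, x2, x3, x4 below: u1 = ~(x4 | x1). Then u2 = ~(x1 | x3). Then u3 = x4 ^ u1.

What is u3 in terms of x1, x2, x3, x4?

x4 ^ (~(x4 | x1))

u1 = ~(x4 | x1)
u3 = x4 ^ u1 = x4 ^ (~(x4 | x1))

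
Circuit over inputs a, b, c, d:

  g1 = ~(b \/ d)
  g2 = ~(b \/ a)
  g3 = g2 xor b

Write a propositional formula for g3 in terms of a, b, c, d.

g2 = ~(b \/ a)
g3 = g2 xor b = (~(b \/ a)) xor b

(~(b \/ a)) xor b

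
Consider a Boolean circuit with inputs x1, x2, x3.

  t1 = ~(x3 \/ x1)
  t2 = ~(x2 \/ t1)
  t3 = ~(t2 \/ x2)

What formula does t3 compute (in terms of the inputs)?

~((~(x2 \/ (~(x3 \/ x1)))) \/ x2)

t1 = ~(x3 \/ x1)
t2 = ~(x2 \/ t1) = ~(x2 \/ (~(x3 \/ x1)))
t3 = ~(t2 \/ x2) = ~((~(x2 \/ (~(x3 \/ x1)))) \/ x2)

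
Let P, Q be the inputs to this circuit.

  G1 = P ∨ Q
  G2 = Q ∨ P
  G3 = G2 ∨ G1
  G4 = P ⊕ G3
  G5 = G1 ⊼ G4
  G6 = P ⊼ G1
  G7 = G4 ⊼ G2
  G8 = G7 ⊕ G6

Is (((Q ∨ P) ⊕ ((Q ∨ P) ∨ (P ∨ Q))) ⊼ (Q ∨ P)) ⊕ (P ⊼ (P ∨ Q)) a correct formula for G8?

No

G1 = P ∨ Q
G2 = Q ∨ P
G3 = G2 ∨ G1 = (Q ∨ P) ∨ (P ∨ Q)
G4 = P ⊕ G3 = P ⊕ ((Q ∨ P) ∨ (P ∨ Q))
G6 = P ⊼ G1 = P ⊼ (P ∨ Q)
G7 = G4 ⊼ G2 = (P ⊕ ((Q ∨ P) ∨ (P ∨ Q))) ⊼ (Q ∨ P)
G8 = G7 ⊕ G6 = ((P ⊕ ((Q ∨ P) ∨ (P ∨ Q))) ⊼ (Q ∨ P)) ⊕ (P ⊼ (P ∨ Q))
At P=0, Q=1: circuit gives 1, formula gives 0.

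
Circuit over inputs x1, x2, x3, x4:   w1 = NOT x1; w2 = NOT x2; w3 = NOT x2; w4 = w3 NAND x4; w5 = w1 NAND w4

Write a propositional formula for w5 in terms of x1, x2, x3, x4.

NOT x1 NAND (NOT x2 NAND x4)

w1 = NOT x1
w3 = NOT x2
w4 = w3 NAND x4 = NOT x2 NAND x4
w5 = w1 NAND w4 = NOT x1 NAND (NOT x2 NAND x4)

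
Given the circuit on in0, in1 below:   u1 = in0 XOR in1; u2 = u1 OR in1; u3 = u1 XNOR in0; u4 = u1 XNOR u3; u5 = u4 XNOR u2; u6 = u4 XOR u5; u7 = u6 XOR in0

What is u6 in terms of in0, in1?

((in0 XOR in1) XNOR ((in0 XOR in1) XNOR in0)) XOR (((in0 XOR in1) XNOR ((in0 XOR in1) XNOR in0)) XNOR ((in0 XOR in1) OR in1))

u1 = in0 XOR in1
u2 = u1 OR in1 = (in0 XOR in1) OR in1
u3 = u1 XNOR in0 = (in0 XOR in1) XNOR in0
u4 = u1 XNOR u3 = (in0 XOR in1) XNOR ((in0 XOR in1) XNOR in0)
u5 = u4 XNOR u2 = ((in0 XOR in1) XNOR ((in0 XOR in1) XNOR in0)) XNOR ((in0 XOR in1) OR in1)
u6 = u4 XOR u5 = ((in0 XOR in1) XNOR ((in0 XOR in1) XNOR in0)) XOR (((in0 XOR in1) XNOR ((in0 XOR in1) XNOR in0)) XNOR ((in0 XOR in1) OR in1))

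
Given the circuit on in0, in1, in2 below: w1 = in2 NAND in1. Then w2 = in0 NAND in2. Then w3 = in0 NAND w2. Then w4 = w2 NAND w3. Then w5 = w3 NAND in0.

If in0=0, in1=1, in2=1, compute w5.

1

w2 = 0 NAND 1 = 1
w3 = 0 NAND 1 = 1
w5 = 1 NAND 0 = 1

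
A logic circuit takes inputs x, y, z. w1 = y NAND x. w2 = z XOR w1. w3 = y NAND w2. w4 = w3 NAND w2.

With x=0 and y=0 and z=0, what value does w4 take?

w1 = 0 NAND 0 = 1
w2 = 0 XOR 1 = 1
w3 = 0 NAND 1 = 1
w4 = 1 NAND 1 = 0

0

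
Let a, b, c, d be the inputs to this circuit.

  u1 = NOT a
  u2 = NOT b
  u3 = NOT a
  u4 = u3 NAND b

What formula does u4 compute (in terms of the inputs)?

u3 = NOT a
u4 = u3 NAND b = NOT a NAND b

NOT a NAND b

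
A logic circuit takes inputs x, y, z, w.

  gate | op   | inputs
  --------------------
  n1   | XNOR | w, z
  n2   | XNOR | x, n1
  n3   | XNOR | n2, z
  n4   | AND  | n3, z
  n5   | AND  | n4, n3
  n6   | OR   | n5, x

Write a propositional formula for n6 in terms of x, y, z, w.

n1 = w XNOR z
n2 = x XNOR n1 = x XNOR (w XNOR z)
n3 = n2 XNOR z = (x XNOR (w XNOR z)) XNOR z
n4 = n3 AND z = ((x XNOR (w XNOR z)) XNOR z) AND z
n5 = n4 AND n3 = (((x XNOR (w XNOR z)) XNOR z) AND z) AND ((x XNOR (w XNOR z)) XNOR z)
n6 = n5 OR x = ((((x XNOR (w XNOR z)) XNOR z) AND z) AND ((x XNOR (w XNOR z)) XNOR z)) OR x

((((x XNOR (w XNOR z)) XNOR z) AND z) AND ((x XNOR (w XNOR z)) XNOR z)) OR x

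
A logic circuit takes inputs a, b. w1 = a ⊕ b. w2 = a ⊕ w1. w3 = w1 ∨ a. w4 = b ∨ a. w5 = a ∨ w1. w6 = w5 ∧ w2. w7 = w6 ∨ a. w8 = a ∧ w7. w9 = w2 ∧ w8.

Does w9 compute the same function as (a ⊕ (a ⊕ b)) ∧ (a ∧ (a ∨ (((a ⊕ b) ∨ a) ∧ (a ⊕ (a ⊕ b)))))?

w1 = a ⊕ b
w2 = a ⊕ w1 = a ⊕ (a ⊕ b)
w5 = a ∨ w1 = a ∨ (a ⊕ b)
w6 = w5 ∧ w2 = (a ∨ (a ⊕ b)) ∧ (a ⊕ (a ⊕ b))
w7 = w6 ∨ a = ((a ∨ (a ⊕ b)) ∧ (a ⊕ (a ⊕ b))) ∨ a
w8 = a ∧ w7 = a ∧ (((a ∨ (a ⊕ b)) ∧ (a ⊕ (a ⊕ b))) ∨ a)
w9 = w2 ∧ w8 = (a ⊕ (a ⊕ b)) ∧ (a ∧ (((a ∨ (a ⊕ b)) ∧ (a ⊕ (a ⊕ b))) ∨ a))
At a=0, b=0: circuit gives 0, formula gives 0.
At a=1, b=1: circuit gives 1, formula gives 1.
Agrees on all 4 inputs.

Yes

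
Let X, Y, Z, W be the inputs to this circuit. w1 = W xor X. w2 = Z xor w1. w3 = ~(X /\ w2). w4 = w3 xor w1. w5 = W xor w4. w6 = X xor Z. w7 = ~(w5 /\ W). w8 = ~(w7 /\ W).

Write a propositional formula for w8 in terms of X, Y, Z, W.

w1 = W xor X
w2 = Z xor w1 = Z xor (W xor X)
w3 = ~(X /\ w2) = ~(X /\ (Z xor (W xor X)))
w4 = w3 xor w1 = (~(X /\ (Z xor (W xor X)))) xor (W xor X)
w5 = W xor w4 = W xor ((~(X /\ (Z xor (W xor X)))) xor (W xor X))
w7 = ~(w5 /\ W) = ~((W xor ((~(X /\ (Z xor (W xor X)))) xor (W xor X))) /\ W)
w8 = ~(w7 /\ W) = ~((~((W xor ((~(X /\ (Z xor (W xor X)))) xor (W xor X))) /\ W)) /\ W)

~((~((W xor ((~(X /\ (Z xor (W xor X)))) xor (W xor X))) /\ W)) /\ W)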